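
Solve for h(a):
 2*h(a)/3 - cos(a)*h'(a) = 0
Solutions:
 h(a) = C1*(sin(a) + 1)^(1/3)/(sin(a) - 1)^(1/3)


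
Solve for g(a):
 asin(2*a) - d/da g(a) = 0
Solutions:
 g(a) = C1 + a*asin(2*a) + sqrt(1 - 4*a^2)/2


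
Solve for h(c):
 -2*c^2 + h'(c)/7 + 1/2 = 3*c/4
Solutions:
 h(c) = C1 + 14*c^3/3 + 21*c^2/8 - 7*c/2


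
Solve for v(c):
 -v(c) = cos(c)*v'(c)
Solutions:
 v(c) = C1*sqrt(sin(c) - 1)/sqrt(sin(c) + 1)


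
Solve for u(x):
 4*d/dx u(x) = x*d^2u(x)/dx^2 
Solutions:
 u(x) = C1 + C2*x^5


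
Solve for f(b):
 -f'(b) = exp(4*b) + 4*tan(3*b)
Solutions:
 f(b) = C1 - exp(4*b)/4 + 4*log(cos(3*b))/3


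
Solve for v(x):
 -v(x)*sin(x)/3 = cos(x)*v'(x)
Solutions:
 v(x) = C1*cos(x)^(1/3)


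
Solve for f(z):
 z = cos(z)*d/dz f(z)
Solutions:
 f(z) = C1 + Integral(z/cos(z), z)


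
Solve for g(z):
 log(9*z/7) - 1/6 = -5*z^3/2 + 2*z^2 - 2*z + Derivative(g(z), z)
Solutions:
 g(z) = C1 + 5*z^4/8 - 2*z^3/3 + z^2 + z*log(z) - 7*z/6 + z*log(9/7)


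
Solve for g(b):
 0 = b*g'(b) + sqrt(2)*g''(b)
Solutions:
 g(b) = C1 + C2*erf(2^(1/4)*b/2)


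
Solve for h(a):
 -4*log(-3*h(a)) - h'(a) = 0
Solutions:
 Integral(1/(log(-_y) + log(3)), (_y, h(a)))/4 = C1 - a


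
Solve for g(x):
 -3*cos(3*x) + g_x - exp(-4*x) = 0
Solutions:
 g(x) = C1 + sin(3*x) - exp(-4*x)/4


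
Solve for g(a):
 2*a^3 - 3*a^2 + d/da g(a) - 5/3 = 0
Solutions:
 g(a) = C1 - a^4/2 + a^3 + 5*a/3


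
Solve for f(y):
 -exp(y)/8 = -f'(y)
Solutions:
 f(y) = C1 + exp(y)/8


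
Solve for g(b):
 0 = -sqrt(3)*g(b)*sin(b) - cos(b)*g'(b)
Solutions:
 g(b) = C1*cos(b)^(sqrt(3))


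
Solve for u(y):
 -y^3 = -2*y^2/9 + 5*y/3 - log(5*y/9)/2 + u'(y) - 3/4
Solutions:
 u(y) = C1 - y^4/4 + 2*y^3/27 - 5*y^2/6 + y*log(y)/2 + y*log(sqrt(5)/3) + y/4


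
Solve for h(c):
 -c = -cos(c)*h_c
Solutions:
 h(c) = C1 + Integral(c/cos(c), c)


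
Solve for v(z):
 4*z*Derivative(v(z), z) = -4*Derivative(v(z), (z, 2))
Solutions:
 v(z) = C1 + C2*erf(sqrt(2)*z/2)


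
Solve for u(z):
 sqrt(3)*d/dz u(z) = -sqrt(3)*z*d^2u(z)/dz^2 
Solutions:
 u(z) = C1 + C2*log(z)


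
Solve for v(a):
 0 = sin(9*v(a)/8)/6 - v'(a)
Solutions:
 -a/6 + 4*log(cos(9*v(a)/8) - 1)/9 - 4*log(cos(9*v(a)/8) + 1)/9 = C1


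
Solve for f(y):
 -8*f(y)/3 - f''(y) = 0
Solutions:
 f(y) = C1*sin(2*sqrt(6)*y/3) + C2*cos(2*sqrt(6)*y/3)


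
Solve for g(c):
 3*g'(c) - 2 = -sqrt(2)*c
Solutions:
 g(c) = C1 - sqrt(2)*c^2/6 + 2*c/3


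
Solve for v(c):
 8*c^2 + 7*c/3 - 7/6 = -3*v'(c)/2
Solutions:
 v(c) = C1 - 16*c^3/9 - 7*c^2/9 + 7*c/9


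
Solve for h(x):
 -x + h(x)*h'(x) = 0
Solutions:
 h(x) = -sqrt(C1 + x^2)
 h(x) = sqrt(C1 + x^2)


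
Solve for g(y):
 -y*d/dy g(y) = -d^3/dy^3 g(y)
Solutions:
 g(y) = C1 + Integral(C2*airyai(y) + C3*airybi(y), y)


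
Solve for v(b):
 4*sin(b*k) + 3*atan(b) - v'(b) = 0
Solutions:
 v(b) = C1 + 3*b*atan(b) + 4*Piecewise((-cos(b*k)/k, Ne(k, 0)), (0, True)) - 3*log(b^2 + 1)/2


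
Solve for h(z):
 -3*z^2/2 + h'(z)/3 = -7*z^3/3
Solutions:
 h(z) = C1 - 7*z^4/4 + 3*z^3/2


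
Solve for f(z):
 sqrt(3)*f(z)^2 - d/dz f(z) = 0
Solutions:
 f(z) = -1/(C1 + sqrt(3)*z)


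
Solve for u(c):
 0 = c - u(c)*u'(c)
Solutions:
 u(c) = -sqrt(C1 + c^2)
 u(c) = sqrt(C1 + c^2)


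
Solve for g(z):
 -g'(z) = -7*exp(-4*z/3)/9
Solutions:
 g(z) = C1 - 7*exp(-4*z/3)/12


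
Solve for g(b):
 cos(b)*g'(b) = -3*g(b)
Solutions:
 g(b) = C1*(sin(b) - 1)^(3/2)/(sin(b) + 1)^(3/2)


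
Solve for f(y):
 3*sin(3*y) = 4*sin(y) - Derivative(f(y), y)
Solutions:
 f(y) = C1 - 4*cos(y) + cos(3*y)


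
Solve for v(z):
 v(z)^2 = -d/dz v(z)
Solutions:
 v(z) = 1/(C1 + z)


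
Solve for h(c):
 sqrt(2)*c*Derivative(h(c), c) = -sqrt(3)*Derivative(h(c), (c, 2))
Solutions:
 h(c) = C1 + C2*erf(6^(3/4)*c/6)


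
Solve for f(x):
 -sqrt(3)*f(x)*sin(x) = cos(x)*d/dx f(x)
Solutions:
 f(x) = C1*cos(x)^(sqrt(3))


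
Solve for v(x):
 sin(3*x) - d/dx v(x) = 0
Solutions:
 v(x) = C1 - cos(3*x)/3


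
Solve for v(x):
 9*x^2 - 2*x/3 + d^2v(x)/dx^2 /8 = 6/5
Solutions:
 v(x) = C1 + C2*x - 6*x^4 + 8*x^3/9 + 24*x^2/5


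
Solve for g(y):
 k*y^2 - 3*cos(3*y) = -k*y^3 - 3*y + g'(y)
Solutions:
 g(y) = C1 + k*y^4/4 + k*y^3/3 + 3*y^2/2 - sin(3*y)


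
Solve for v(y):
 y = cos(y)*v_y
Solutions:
 v(y) = C1 + Integral(y/cos(y), y)


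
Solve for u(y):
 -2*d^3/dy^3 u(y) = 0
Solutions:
 u(y) = C1 + C2*y + C3*y^2


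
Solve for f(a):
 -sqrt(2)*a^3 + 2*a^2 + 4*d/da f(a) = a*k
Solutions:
 f(a) = C1 + sqrt(2)*a^4/16 - a^3/6 + a^2*k/8


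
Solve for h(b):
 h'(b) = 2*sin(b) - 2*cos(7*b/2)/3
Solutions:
 h(b) = C1 - 4*sin(7*b/2)/21 - 2*cos(b)


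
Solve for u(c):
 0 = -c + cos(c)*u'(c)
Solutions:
 u(c) = C1 + Integral(c/cos(c), c)


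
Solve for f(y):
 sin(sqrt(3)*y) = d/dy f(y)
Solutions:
 f(y) = C1 - sqrt(3)*cos(sqrt(3)*y)/3


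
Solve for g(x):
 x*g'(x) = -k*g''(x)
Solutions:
 g(x) = C1 + C2*sqrt(k)*erf(sqrt(2)*x*sqrt(1/k)/2)


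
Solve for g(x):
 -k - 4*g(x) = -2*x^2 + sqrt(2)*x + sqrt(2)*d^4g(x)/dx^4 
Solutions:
 g(x) = -k/4 + x^2/2 - sqrt(2)*x/4 + (C1*sin(2^(7/8)*x/2) + C2*cos(2^(7/8)*x/2))*exp(-2^(7/8)*x/2) + (C3*sin(2^(7/8)*x/2) + C4*cos(2^(7/8)*x/2))*exp(2^(7/8)*x/2)


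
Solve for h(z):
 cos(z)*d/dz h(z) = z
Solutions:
 h(z) = C1 + Integral(z/cos(z), z)


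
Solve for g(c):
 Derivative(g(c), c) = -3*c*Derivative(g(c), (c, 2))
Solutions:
 g(c) = C1 + C2*c^(2/3)


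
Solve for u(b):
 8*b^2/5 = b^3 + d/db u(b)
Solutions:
 u(b) = C1 - b^4/4 + 8*b^3/15


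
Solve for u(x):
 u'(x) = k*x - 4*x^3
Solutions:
 u(x) = C1 + k*x^2/2 - x^4


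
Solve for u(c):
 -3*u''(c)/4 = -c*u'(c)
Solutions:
 u(c) = C1 + C2*erfi(sqrt(6)*c/3)


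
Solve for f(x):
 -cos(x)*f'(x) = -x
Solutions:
 f(x) = C1 + Integral(x/cos(x), x)


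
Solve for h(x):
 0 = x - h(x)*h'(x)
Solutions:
 h(x) = -sqrt(C1 + x^2)
 h(x) = sqrt(C1 + x^2)


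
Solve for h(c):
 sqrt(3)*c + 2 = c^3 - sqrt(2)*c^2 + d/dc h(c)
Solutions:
 h(c) = C1 - c^4/4 + sqrt(2)*c^3/3 + sqrt(3)*c^2/2 + 2*c


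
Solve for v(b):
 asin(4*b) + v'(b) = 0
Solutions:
 v(b) = C1 - b*asin(4*b) - sqrt(1 - 16*b^2)/4


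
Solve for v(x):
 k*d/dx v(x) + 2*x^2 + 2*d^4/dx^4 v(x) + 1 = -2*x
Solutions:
 v(x) = C1 + C2*exp(2^(2/3)*x*(-k)^(1/3)/2) + C3*exp(2^(2/3)*x*(-k)^(1/3)*(-1 + sqrt(3)*I)/4) + C4*exp(-2^(2/3)*x*(-k)^(1/3)*(1 + sqrt(3)*I)/4) - 2*x^3/(3*k) - x^2/k - x/k


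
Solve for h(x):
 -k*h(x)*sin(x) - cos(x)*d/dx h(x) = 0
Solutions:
 h(x) = C1*exp(k*log(cos(x)))


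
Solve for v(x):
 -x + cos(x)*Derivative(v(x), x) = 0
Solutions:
 v(x) = C1 + Integral(x/cos(x), x)


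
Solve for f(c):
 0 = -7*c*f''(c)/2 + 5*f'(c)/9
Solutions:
 f(c) = C1 + C2*c^(73/63)


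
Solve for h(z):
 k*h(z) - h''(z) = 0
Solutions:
 h(z) = C1*exp(-sqrt(k)*z) + C2*exp(sqrt(k)*z)


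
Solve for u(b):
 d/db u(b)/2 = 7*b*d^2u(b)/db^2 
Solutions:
 u(b) = C1 + C2*b^(15/14)


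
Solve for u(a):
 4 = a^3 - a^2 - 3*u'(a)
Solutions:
 u(a) = C1 + a^4/12 - a^3/9 - 4*a/3


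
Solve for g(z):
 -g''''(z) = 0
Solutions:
 g(z) = C1 + C2*z + C3*z^2 + C4*z^3


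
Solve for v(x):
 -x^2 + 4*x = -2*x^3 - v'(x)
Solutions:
 v(x) = C1 - x^4/2 + x^3/3 - 2*x^2


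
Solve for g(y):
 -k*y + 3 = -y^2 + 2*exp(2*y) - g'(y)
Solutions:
 g(y) = C1 + k*y^2/2 - y^3/3 - 3*y + exp(2*y)


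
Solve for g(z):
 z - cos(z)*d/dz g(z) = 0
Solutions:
 g(z) = C1 + Integral(z/cos(z), z)


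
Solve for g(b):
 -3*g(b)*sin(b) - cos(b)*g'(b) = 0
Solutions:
 g(b) = C1*cos(b)^3


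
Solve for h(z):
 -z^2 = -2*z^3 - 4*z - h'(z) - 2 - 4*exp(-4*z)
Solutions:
 h(z) = C1 - z^4/2 + z^3/3 - 2*z^2 - 2*z + exp(-4*z)


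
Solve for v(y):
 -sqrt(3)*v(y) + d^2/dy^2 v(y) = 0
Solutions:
 v(y) = C1*exp(-3^(1/4)*y) + C2*exp(3^(1/4)*y)


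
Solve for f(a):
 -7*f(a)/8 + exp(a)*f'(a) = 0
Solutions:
 f(a) = C1*exp(-7*exp(-a)/8)


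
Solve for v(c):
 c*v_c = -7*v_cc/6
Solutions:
 v(c) = C1 + C2*erf(sqrt(21)*c/7)


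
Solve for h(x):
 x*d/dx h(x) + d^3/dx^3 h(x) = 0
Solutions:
 h(x) = C1 + Integral(C2*airyai(-x) + C3*airybi(-x), x)


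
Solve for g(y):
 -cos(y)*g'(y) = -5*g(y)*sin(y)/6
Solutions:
 g(y) = C1/cos(y)^(5/6)


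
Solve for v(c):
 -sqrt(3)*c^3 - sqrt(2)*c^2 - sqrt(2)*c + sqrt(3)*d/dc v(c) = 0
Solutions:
 v(c) = C1 + c^4/4 + sqrt(6)*c^3/9 + sqrt(6)*c^2/6


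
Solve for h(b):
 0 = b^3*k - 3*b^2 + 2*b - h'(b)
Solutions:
 h(b) = C1 + b^4*k/4 - b^3 + b^2


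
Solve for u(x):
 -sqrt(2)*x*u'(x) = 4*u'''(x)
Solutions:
 u(x) = C1 + Integral(C2*airyai(-sqrt(2)*x/2) + C3*airybi(-sqrt(2)*x/2), x)


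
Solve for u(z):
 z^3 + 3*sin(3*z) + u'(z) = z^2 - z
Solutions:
 u(z) = C1 - z^4/4 + z^3/3 - z^2/2 + cos(3*z)


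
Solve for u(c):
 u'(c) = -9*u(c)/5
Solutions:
 u(c) = C1*exp(-9*c/5)


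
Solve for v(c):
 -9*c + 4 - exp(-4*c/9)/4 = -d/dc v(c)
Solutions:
 v(c) = C1 + 9*c^2/2 - 4*c - 9*exp(-4*c/9)/16


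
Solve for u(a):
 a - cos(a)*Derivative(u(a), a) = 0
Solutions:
 u(a) = C1 + Integral(a/cos(a), a)


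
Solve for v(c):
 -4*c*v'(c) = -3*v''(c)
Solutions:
 v(c) = C1 + C2*erfi(sqrt(6)*c/3)


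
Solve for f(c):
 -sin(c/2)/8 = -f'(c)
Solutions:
 f(c) = C1 - cos(c/2)/4


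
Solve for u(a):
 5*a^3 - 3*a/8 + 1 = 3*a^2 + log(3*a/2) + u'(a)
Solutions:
 u(a) = C1 + 5*a^4/4 - a^3 - 3*a^2/16 - a*log(a) + a*log(2/3) + 2*a


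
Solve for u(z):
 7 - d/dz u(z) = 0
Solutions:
 u(z) = C1 + 7*z


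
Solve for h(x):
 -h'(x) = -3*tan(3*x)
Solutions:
 h(x) = C1 - log(cos(3*x))


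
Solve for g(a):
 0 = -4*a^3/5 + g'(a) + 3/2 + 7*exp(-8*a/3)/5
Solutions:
 g(a) = C1 + a^4/5 - 3*a/2 + 21*exp(-8*a/3)/40


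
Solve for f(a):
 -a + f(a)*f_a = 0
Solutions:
 f(a) = -sqrt(C1 + a^2)
 f(a) = sqrt(C1 + a^2)


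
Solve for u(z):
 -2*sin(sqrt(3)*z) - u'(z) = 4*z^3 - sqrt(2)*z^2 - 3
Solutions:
 u(z) = C1 - z^4 + sqrt(2)*z^3/3 + 3*z + 2*sqrt(3)*cos(sqrt(3)*z)/3


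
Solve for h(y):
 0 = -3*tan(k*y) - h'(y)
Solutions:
 h(y) = C1 - 3*Piecewise((-log(cos(k*y))/k, Ne(k, 0)), (0, True))


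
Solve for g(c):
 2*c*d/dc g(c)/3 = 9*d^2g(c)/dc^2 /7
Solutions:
 g(c) = C1 + C2*erfi(sqrt(21)*c/9)


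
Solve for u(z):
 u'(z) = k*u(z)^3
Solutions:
 u(z) = -sqrt(2)*sqrt(-1/(C1 + k*z))/2
 u(z) = sqrt(2)*sqrt(-1/(C1 + k*z))/2


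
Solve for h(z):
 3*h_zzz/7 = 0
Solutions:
 h(z) = C1 + C2*z + C3*z^2


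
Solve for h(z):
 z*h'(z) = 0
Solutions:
 h(z) = C1


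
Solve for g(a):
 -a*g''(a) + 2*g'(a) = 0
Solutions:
 g(a) = C1 + C2*a^3


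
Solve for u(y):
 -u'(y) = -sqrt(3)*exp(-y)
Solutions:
 u(y) = C1 - sqrt(3)*exp(-y)


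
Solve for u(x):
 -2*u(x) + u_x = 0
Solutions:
 u(x) = C1*exp(2*x)


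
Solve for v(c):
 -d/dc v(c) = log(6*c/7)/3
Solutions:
 v(c) = C1 - c*log(c)/3 - c*log(6)/3 + c/3 + c*log(7)/3


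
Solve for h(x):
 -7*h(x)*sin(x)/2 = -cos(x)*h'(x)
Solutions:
 h(x) = C1/cos(x)^(7/2)


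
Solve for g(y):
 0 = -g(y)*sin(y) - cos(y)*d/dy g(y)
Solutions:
 g(y) = C1*cos(y)


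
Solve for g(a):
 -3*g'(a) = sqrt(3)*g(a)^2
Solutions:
 g(a) = 3/(C1 + sqrt(3)*a)


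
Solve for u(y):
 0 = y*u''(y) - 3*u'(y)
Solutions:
 u(y) = C1 + C2*y^4


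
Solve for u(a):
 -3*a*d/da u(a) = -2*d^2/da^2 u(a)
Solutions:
 u(a) = C1 + C2*erfi(sqrt(3)*a/2)


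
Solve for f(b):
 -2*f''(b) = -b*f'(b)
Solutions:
 f(b) = C1 + C2*erfi(b/2)


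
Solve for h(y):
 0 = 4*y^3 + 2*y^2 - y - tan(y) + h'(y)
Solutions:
 h(y) = C1 - y^4 - 2*y^3/3 + y^2/2 - log(cos(y))


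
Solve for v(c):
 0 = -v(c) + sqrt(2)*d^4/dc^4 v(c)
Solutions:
 v(c) = C1*exp(-2^(7/8)*c/2) + C2*exp(2^(7/8)*c/2) + C3*sin(2^(7/8)*c/2) + C4*cos(2^(7/8)*c/2)


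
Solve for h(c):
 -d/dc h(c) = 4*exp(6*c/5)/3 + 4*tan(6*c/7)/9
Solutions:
 h(c) = C1 - 10*exp(6*c/5)/9 + 14*log(cos(6*c/7))/27


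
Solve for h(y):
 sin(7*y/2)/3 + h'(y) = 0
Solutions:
 h(y) = C1 + 2*cos(7*y/2)/21


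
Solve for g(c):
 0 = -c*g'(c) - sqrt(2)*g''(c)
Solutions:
 g(c) = C1 + C2*erf(2^(1/4)*c/2)


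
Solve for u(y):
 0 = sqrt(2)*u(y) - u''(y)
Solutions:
 u(y) = C1*exp(-2^(1/4)*y) + C2*exp(2^(1/4)*y)


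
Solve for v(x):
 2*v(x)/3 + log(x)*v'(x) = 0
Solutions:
 v(x) = C1*exp(-2*li(x)/3)


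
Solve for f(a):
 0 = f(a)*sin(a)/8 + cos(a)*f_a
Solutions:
 f(a) = C1*cos(a)^(1/8)


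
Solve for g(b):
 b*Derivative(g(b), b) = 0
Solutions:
 g(b) = C1


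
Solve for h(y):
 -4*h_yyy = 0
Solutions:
 h(y) = C1 + C2*y + C3*y^2


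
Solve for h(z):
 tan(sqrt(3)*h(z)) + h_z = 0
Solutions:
 h(z) = sqrt(3)*(pi - asin(C1*exp(-sqrt(3)*z)))/3
 h(z) = sqrt(3)*asin(C1*exp(-sqrt(3)*z))/3


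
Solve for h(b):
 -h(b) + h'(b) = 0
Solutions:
 h(b) = C1*exp(b)


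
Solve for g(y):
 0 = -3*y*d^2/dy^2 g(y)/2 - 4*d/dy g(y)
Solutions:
 g(y) = C1 + C2/y^(5/3)


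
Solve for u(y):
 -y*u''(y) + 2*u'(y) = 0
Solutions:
 u(y) = C1 + C2*y^3


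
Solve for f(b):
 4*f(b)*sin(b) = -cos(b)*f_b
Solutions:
 f(b) = C1*cos(b)^4


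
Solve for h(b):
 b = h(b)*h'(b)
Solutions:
 h(b) = -sqrt(C1 + b^2)
 h(b) = sqrt(C1 + b^2)


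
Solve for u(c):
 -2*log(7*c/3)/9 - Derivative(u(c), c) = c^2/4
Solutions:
 u(c) = C1 - c^3/12 - 2*c*log(c)/9 - 2*c*log(7)/9 + 2*c/9 + 2*c*log(3)/9


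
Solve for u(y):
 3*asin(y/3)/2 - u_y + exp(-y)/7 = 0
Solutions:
 u(y) = C1 + 3*y*asin(y/3)/2 + 3*sqrt(9 - y^2)/2 - exp(-y)/7


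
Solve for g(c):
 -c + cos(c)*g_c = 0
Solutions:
 g(c) = C1 + Integral(c/cos(c), c)


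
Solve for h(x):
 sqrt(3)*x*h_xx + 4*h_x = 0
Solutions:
 h(x) = C1 + C2*x^(1 - 4*sqrt(3)/3)


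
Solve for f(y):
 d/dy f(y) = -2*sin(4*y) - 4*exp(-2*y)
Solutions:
 f(y) = C1 + cos(4*y)/2 + 2*exp(-2*y)


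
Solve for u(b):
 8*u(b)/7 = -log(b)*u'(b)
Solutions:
 u(b) = C1*exp(-8*li(b)/7)


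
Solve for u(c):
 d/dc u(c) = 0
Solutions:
 u(c) = C1


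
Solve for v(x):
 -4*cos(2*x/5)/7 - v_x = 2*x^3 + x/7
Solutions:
 v(x) = C1 - x^4/2 - x^2/14 - 10*sin(2*x/5)/7


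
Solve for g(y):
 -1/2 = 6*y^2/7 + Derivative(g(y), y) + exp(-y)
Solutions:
 g(y) = C1 - 2*y^3/7 - y/2 + exp(-y)


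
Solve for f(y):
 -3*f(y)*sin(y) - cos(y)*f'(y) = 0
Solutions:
 f(y) = C1*cos(y)^3


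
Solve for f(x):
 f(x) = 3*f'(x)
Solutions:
 f(x) = C1*exp(x/3)


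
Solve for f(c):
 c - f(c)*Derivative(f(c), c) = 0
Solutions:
 f(c) = -sqrt(C1 + c^2)
 f(c) = sqrt(C1 + c^2)


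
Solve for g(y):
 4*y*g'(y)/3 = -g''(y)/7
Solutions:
 g(y) = C1 + C2*erf(sqrt(42)*y/3)


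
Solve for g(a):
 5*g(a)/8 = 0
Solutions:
 g(a) = 0


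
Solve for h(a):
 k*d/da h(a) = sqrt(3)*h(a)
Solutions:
 h(a) = C1*exp(sqrt(3)*a/k)


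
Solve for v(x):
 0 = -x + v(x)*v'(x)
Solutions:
 v(x) = -sqrt(C1 + x^2)
 v(x) = sqrt(C1 + x^2)


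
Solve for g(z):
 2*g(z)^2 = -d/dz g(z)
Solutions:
 g(z) = 1/(C1 + 2*z)


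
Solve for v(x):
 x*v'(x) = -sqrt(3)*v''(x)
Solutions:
 v(x) = C1 + C2*erf(sqrt(2)*3^(3/4)*x/6)


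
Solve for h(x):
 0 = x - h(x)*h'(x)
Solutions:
 h(x) = -sqrt(C1 + x^2)
 h(x) = sqrt(C1 + x^2)


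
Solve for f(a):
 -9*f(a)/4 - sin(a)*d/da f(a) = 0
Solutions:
 f(a) = C1*(cos(a) + 1)^(9/8)/(cos(a) - 1)^(9/8)


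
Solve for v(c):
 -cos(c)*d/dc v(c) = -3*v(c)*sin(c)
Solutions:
 v(c) = C1/cos(c)^3


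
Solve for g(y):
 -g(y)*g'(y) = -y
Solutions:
 g(y) = -sqrt(C1 + y^2)
 g(y) = sqrt(C1 + y^2)


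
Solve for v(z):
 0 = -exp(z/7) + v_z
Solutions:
 v(z) = C1 + 7*exp(z/7)


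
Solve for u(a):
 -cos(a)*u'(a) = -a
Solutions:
 u(a) = C1 + Integral(a/cos(a), a)


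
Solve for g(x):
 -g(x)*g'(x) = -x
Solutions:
 g(x) = -sqrt(C1 + x^2)
 g(x) = sqrt(C1 + x^2)


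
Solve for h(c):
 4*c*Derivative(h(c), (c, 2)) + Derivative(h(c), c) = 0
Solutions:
 h(c) = C1 + C2*c^(3/4)


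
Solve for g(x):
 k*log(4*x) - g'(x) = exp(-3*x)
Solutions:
 g(x) = C1 + k*x*log(x) + k*x*(-1 + 2*log(2)) + exp(-3*x)/3


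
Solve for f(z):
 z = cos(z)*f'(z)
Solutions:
 f(z) = C1 + Integral(z/cos(z), z)


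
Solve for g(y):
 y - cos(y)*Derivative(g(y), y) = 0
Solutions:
 g(y) = C1 + Integral(y/cos(y), y)


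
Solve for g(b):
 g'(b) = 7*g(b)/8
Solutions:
 g(b) = C1*exp(7*b/8)


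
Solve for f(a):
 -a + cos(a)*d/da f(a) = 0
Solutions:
 f(a) = C1 + Integral(a/cos(a), a)


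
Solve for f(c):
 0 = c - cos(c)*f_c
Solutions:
 f(c) = C1 + Integral(c/cos(c), c)


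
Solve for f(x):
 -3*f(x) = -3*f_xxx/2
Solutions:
 f(x) = C3*exp(2^(1/3)*x) + (C1*sin(2^(1/3)*sqrt(3)*x/2) + C2*cos(2^(1/3)*sqrt(3)*x/2))*exp(-2^(1/3)*x/2)


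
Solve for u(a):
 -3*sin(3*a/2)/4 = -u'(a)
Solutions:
 u(a) = C1 - cos(3*a/2)/2


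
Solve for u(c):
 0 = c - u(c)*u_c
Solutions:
 u(c) = -sqrt(C1 + c^2)
 u(c) = sqrt(C1 + c^2)


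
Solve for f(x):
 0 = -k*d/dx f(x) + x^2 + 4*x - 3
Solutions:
 f(x) = C1 + x^3/(3*k) + 2*x^2/k - 3*x/k


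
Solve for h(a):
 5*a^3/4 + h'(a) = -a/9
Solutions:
 h(a) = C1 - 5*a^4/16 - a^2/18


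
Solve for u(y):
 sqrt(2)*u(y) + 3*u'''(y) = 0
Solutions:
 u(y) = C3*exp(-2^(1/6)*3^(2/3)*y/3) + (C1*sin(6^(1/6)*y/2) + C2*cos(6^(1/6)*y/2))*exp(2^(1/6)*3^(2/3)*y/6)


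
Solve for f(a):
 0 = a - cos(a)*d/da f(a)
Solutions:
 f(a) = C1 + Integral(a/cos(a), a)


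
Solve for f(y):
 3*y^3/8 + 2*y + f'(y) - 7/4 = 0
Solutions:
 f(y) = C1 - 3*y^4/32 - y^2 + 7*y/4


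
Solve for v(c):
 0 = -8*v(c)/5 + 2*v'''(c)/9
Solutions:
 v(c) = C3*exp(30^(2/3)*c/5) + (C1*sin(3*10^(2/3)*3^(1/6)*c/10) + C2*cos(3*10^(2/3)*3^(1/6)*c/10))*exp(-30^(2/3)*c/10)


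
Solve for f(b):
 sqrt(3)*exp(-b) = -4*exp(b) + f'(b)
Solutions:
 f(b) = C1 + 4*exp(b) - sqrt(3)*exp(-b)


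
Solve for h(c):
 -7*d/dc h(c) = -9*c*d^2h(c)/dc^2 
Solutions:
 h(c) = C1 + C2*c^(16/9)


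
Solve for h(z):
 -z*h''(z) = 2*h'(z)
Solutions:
 h(z) = C1 + C2/z


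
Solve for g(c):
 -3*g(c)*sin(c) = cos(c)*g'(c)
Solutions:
 g(c) = C1*cos(c)^3


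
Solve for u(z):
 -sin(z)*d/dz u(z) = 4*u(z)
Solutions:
 u(z) = C1*(cos(z)^2 + 2*cos(z) + 1)/(cos(z)^2 - 2*cos(z) + 1)


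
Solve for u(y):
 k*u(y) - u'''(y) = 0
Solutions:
 u(y) = C1*exp(k^(1/3)*y) + C2*exp(k^(1/3)*y*(-1 + sqrt(3)*I)/2) + C3*exp(-k^(1/3)*y*(1 + sqrt(3)*I)/2)


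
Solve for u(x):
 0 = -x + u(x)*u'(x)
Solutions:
 u(x) = -sqrt(C1 + x^2)
 u(x) = sqrt(C1 + x^2)


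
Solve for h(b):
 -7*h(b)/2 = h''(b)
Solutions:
 h(b) = C1*sin(sqrt(14)*b/2) + C2*cos(sqrt(14)*b/2)


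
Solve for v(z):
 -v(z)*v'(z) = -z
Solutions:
 v(z) = -sqrt(C1 + z^2)
 v(z) = sqrt(C1 + z^2)


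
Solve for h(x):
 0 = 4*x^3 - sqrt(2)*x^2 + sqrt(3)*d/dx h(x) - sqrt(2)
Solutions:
 h(x) = C1 - sqrt(3)*x^4/3 + sqrt(6)*x^3/9 + sqrt(6)*x/3


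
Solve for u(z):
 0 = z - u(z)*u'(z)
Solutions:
 u(z) = -sqrt(C1 + z^2)
 u(z) = sqrt(C1 + z^2)


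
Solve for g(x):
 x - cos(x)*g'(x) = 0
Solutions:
 g(x) = C1 + Integral(x/cos(x), x)


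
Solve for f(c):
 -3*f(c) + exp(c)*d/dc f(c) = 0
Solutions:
 f(c) = C1*exp(-3*exp(-c))


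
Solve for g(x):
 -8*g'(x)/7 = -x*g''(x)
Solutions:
 g(x) = C1 + C2*x^(15/7)


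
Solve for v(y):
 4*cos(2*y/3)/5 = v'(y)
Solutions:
 v(y) = C1 + 6*sin(2*y/3)/5


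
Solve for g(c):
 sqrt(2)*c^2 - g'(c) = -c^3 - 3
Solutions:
 g(c) = C1 + c^4/4 + sqrt(2)*c^3/3 + 3*c


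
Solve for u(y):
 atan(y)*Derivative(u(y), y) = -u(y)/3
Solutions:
 u(y) = C1*exp(-Integral(1/atan(y), y)/3)


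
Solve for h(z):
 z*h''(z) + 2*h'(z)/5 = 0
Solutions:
 h(z) = C1 + C2*z^(3/5)


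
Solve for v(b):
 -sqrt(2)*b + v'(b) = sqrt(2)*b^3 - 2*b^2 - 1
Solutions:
 v(b) = C1 + sqrt(2)*b^4/4 - 2*b^3/3 + sqrt(2)*b^2/2 - b


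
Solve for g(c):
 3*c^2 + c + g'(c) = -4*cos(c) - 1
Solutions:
 g(c) = C1 - c^3 - c^2/2 - c - 4*sin(c)


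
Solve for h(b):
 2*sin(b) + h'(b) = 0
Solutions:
 h(b) = C1 + 2*cos(b)


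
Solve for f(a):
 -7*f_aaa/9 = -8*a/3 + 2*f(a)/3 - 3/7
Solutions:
 f(a) = C3*exp(-6^(1/3)*7^(2/3)*a/7) + 4*a + (C1*sin(2^(1/3)*3^(5/6)*7^(2/3)*a/14) + C2*cos(2^(1/3)*3^(5/6)*7^(2/3)*a/14))*exp(6^(1/3)*7^(2/3)*a/14) + 9/14


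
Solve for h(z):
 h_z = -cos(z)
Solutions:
 h(z) = C1 - sin(z)


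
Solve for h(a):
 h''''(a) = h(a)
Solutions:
 h(a) = C1*exp(-a) + C2*exp(a) + C3*sin(a) + C4*cos(a)


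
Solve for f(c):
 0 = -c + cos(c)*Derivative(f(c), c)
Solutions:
 f(c) = C1 + Integral(c/cos(c), c)


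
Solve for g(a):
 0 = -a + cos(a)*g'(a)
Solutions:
 g(a) = C1 + Integral(a/cos(a), a)


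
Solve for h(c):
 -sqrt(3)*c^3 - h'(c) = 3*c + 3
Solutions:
 h(c) = C1 - sqrt(3)*c^4/4 - 3*c^2/2 - 3*c


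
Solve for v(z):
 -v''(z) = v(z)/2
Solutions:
 v(z) = C1*sin(sqrt(2)*z/2) + C2*cos(sqrt(2)*z/2)


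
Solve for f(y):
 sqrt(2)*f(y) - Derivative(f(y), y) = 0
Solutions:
 f(y) = C1*exp(sqrt(2)*y)


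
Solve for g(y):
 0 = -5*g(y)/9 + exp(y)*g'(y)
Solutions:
 g(y) = C1*exp(-5*exp(-y)/9)


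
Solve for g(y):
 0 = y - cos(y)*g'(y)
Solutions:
 g(y) = C1 + Integral(y/cos(y), y)


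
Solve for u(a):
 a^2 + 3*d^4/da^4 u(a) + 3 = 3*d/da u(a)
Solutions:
 u(a) = C1 + C4*exp(a) + a^3/9 + a + (C2*sin(sqrt(3)*a/2) + C3*cos(sqrt(3)*a/2))*exp(-a/2)


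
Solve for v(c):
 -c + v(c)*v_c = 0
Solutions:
 v(c) = -sqrt(C1 + c^2)
 v(c) = sqrt(C1 + c^2)


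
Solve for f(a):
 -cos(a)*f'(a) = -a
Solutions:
 f(a) = C1 + Integral(a/cos(a), a)


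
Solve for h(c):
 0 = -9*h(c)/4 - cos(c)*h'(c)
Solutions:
 h(c) = C1*(sin(c) - 1)^(9/8)/(sin(c) + 1)^(9/8)


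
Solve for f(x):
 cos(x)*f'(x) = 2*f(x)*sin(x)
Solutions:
 f(x) = C1/cos(x)^2


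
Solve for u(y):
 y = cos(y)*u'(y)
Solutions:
 u(y) = C1 + Integral(y/cos(y), y)


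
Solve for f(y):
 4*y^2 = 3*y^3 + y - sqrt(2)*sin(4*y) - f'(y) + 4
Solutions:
 f(y) = C1 + 3*y^4/4 - 4*y^3/3 + y^2/2 + 4*y + sqrt(2)*cos(4*y)/4


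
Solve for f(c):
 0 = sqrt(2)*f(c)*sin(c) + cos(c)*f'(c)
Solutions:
 f(c) = C1*cos(c)^(sqrt(2))


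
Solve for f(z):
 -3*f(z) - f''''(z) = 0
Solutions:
 f(z) = (C1*sin(sqrt(2)*3^(1/4)*z/2) + C2*cos(sqrt(2)*3^(1/4)*z/2))*exp(-sqrt(2)*3^(1/4)*z/2) + (C3*sin(sqrt(2)*3^(1/4)*z/2) + C4*cos(sqrt(2)*3^(1/4)*z/2))*exp(sqrt(2)*3^(1/4)*z/2)


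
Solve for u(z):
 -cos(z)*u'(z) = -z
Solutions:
 u(z) = C1 + Integral(z/cos(z), z)


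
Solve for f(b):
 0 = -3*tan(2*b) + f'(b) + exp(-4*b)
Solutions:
 f(b) = C1 + 3*log(tan(2*b)^2 + 1)/4 + exp(-4*b)/4


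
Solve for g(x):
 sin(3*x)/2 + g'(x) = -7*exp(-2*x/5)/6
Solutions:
 g(x) = C1 + cos(3*x)/6 + 35*exp(-2*x/5)/12


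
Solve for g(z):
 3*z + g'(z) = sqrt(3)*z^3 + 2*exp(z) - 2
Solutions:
 g(z) = C1 + sqrt(3)*z^4/4 - 3*z^2/2 - 2*z + 2*exp(z)


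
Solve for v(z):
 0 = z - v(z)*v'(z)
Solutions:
 v(z) = -sqrt(C1 + z^2)
 v(z) = sqrt(C1 + z^2)


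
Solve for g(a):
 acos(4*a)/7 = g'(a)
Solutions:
 g(a) = C1 + a*acos(4*a)/7 - sqrt(1 - 16*a^2)/28


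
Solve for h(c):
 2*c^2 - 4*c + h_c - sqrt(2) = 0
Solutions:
 h(c) = C1 - 2*c^3/3 + 2*c^2 + sqrt(2)*c


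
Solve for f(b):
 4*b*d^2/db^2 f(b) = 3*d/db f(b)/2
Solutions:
 f(b) = C1 + C2*b^(11/8)


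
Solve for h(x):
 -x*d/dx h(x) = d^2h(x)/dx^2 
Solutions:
 h(x) = C1 + C2*erf(sqrt(2)*x/2)


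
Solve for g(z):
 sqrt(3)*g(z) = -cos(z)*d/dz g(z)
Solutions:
 g(z) = C1*(sin(z) - 1)^(sqrt(3)/2)/(sin(z) + 1)^(sqrt(3)/2)


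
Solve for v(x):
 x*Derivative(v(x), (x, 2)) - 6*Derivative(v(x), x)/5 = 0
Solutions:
 v(x) = C1 + C2*x^(11/5)


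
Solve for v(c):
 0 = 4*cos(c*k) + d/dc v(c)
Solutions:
 v(c) = C1 - 4*sin(c*k)/k


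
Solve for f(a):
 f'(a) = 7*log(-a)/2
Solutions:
 f(a) = C1 + 7*a*log(-a)/2 - 7*a/2


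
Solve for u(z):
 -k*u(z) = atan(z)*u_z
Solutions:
 u(z) = C1*exp(-k*Integral(1/atan(z), z))


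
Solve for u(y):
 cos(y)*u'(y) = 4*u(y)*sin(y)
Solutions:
 u(y) = C1/cos(y)^4


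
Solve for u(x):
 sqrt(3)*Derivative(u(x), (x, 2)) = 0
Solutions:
 u(x) = C1 + C2*x


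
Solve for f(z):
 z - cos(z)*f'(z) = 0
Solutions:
 f(z) = C1 + Integral(z/cos(z), z)


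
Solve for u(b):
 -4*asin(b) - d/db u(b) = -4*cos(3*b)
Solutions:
 u(b) = C1 - 4*b*asin(b) - 4*sqrt(1 - b^2) + 4*sin(3*b)/3


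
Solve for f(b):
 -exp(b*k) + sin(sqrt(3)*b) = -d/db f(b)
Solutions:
 f(b) = C1 + sqrt(3)*cos(sqrt(3)*b)/3 + exp(b*k)/k


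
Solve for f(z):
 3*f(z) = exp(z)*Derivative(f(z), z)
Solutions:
 f(z) = C1*exp(-3*exp(-z))


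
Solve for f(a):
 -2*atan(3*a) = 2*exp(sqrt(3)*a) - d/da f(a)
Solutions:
 f(a) = C1 + 2*a*atan(3*a) + 2*sqrt(3)*exp(sqrt(3)*a)/3 - log(9*a^2 + 1)/3


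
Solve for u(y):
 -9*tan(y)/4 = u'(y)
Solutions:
 u(y) = C1 + 9*log(cos(y))/4


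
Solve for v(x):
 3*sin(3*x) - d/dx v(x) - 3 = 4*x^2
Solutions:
 v(x) = C1 - 4*x^3/3 - 3*x - cos(3*x)


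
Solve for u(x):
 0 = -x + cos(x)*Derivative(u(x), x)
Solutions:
 u(x) = C1 + Integral(x/cos(x), x)


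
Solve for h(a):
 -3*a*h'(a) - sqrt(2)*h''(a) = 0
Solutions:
 h(a) = C1 + C2*erf(2^(1/4)*sqrt(3)*a/2)


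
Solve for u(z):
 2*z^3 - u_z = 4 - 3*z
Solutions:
 u(z) = C1 + z^4/2 + 3*z^2/2 - 4*z


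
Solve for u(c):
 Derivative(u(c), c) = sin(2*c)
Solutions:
 u(c) = C1 - cos(2*c)/2


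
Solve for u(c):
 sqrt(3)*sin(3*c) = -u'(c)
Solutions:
 u(c) = C1 + sqrt(3)*cos(3*c)/3


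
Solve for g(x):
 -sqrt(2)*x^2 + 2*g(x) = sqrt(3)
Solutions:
 g(x) = sqrt(2)*x^2/2 + sqrt(3)/2


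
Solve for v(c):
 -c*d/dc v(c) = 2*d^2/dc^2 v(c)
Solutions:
 v(c) = C1 + C2*erf(c/2)


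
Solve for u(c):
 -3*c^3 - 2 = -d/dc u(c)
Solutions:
 u(c) = C1 + 3*c^4/4 + 2*c


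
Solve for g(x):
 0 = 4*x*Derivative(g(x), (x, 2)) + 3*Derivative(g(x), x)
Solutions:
 g(x) = C1 + C2*x^(1/4)


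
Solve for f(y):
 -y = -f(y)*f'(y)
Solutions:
 f(y) = -sqrt(C1 + y^2)
 f(y) = sqrt(C1 + y^2)


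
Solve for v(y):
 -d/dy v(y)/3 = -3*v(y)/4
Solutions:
 v(y) = C1*exp(9*y/4)


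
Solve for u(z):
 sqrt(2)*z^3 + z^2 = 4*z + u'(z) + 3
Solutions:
 u(z) = C1 + sqrt(2)*z^4/4 + z^3/3 - 2*z^2 - 3*z


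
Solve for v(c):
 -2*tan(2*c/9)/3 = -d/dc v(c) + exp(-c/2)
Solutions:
 v(c) = C1 + 3*log(tan(2*c/9)^2 + 1)/2 - 2*exp(-c/2)


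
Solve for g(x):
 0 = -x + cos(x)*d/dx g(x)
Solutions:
 g(x) = C1 + Integral(x/cos(x), x)


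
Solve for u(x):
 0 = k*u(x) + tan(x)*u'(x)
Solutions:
 u(x) = C1*exp(-k*log(sin(x)))


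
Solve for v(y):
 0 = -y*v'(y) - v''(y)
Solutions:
 v(y) = C1 + C2*erf(sqrt(2)*y/2)


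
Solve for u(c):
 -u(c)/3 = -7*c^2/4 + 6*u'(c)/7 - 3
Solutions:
 u(c) = C1*exp(-7*c/18) + 21*c^2/4 - 27*c + 549/7


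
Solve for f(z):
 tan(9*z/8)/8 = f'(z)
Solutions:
 f(z) = C1 - log(cos(9*z/8))/9


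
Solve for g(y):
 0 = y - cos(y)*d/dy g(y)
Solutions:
 g(y) = C1 + Integral(y/cos(y), y)


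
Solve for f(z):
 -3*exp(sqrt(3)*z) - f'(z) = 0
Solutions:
 f(z) = C1 - sqrt(3)*exp(sqrt(3)*z)


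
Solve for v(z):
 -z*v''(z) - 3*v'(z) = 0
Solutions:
 v(z) = C1 + C2/z^2


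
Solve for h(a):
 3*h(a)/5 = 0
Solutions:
 h(a) = 0


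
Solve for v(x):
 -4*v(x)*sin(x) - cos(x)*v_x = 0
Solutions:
 v(x) = C1*cos(x)^4


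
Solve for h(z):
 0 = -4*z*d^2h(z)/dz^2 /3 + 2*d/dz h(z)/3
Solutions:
 h(z) = C1 + C2*z^(3/2)


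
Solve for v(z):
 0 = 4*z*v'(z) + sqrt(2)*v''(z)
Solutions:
 v(z) = C1 + C2*erf(2^(1/4)*z)


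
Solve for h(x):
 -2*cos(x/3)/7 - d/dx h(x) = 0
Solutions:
 h(x) = C1 - 6*sin(x/3)/7


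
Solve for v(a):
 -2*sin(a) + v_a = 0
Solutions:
 v(a) = C1 - 2*cos(a)


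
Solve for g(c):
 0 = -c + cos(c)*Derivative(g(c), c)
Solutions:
 g(c) = C1 + Integral(c/cos(c), c)


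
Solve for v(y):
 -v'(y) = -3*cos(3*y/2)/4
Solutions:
 v(y) = C1 + sin(3*y/2)/2


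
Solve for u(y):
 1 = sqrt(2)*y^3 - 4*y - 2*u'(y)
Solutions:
 u(y) = C1 + sqrt(2)*y^4/8 - y^2 - y/2


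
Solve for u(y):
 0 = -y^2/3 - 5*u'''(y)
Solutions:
 u(y) = C1 + C2*y + C3*y^2 - y^5/900


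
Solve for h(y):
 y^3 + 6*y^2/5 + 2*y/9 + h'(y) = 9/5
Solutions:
 h(y) = C1 - y^4/4 - 2*y^3/5 - y^2/9 + 9*y/5


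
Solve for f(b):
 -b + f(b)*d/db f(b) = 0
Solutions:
 f(b) = -sqrt(C1 + b^2)
 f(b) = sqrt(C1 + b^2)


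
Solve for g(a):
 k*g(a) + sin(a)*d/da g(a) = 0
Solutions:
 g(a) = C1*exp(k*(-log(cos(a) - 1) + log(cos(a) + 1))/2)


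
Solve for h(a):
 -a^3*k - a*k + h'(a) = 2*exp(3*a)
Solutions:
 h(a) = C1 + a^4*k/4 + a^2*k/2 + 2*exp(3*a)/3


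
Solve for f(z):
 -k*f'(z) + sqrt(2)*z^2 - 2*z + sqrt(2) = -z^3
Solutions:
 f(z) = C1 + z^4/(4*k) + sqrt(2)*z^3/(3*k) - z^2/k + sqrt(2)*z/k


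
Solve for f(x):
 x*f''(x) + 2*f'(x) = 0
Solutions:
 f(x) = C1 + C2/x


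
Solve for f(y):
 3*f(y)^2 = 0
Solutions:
 f(y) = 0


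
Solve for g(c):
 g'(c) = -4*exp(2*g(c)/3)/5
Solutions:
 g(c) = 3*log(-sqrt(-1/(C1 - 4*c))) - 3*log(2) + 3*log(30)/2
 g(c) = 3*log(-1/(C1 - 4*c))/2 - 3*log(2) + 3*log(30)/2


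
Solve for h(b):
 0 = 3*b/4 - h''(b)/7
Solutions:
 h(b) = C1 + C2*b + 7*b^3/8


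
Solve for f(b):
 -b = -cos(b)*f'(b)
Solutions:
 f(b) = C1 + Integral(b/cos(b), b)


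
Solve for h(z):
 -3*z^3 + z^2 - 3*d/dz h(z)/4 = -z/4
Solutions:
 h(z) = C1 - z^4 + 4*z^3/9 + z^2/6


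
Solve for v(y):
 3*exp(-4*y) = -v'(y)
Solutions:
 v(y) = C1 + 3*exp(-4*y)/4


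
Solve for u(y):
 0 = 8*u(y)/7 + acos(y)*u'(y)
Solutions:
 u(y) = C1*exp(-8*Integral(1/acos(y), y)/7)


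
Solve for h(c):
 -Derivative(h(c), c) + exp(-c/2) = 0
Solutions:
 h(c) = C1 - 2*exp(-c/2)


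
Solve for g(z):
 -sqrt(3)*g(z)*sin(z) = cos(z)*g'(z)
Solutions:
 g(z) = C1*cos(z)^(sqrt(3))


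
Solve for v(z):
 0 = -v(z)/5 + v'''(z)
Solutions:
 v(z) = C3*exp(5^(2/3)*z/5) + (C1*sin(sqrt(3)*5^(2/3)*z/10) + C2*cos(sqrt(3)*5^(2/3)*z/10))*exp(-5^(2/3)*z/10)


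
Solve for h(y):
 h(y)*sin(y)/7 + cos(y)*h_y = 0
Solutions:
 h(y) = C1*cos(y)^(1/7)


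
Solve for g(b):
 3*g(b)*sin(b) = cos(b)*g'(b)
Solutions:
 g(b) = C1/cos(b)^3


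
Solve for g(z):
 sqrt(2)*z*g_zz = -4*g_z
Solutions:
 g(z) = C1 + C2*z^(1 - 2*sqrt(2))


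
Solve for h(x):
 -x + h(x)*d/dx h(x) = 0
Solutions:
 h(x) = -sqrt(C1 + x^2)
 h(x) = sqrt(C1 + x^2)


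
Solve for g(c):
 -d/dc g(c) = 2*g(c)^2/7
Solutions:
 g(c) = 7/(C1 + 2*c)


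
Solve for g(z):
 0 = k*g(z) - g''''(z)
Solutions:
 g(z) = C1*exp(-k^(1/4)*z) + C2*exp(k^(1/4)*z) + C3*exp(-I*k^(1/4)*z) + C4*exp(I*k^(1/4)*z)


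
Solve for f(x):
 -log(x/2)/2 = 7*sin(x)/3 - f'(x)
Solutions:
 f(x) = C1 + x*log(x)/2 - x/2 - x*log(2)/2 - 7*cos(x)/3


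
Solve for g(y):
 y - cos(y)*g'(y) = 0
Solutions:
 g(y) = C1 + Integral(y/cos(y), y)


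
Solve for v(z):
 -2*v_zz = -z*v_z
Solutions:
 v(z) = C1 + C2*erfi(z/2)


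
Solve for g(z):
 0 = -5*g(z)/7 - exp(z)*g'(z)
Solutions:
 g(z) = C1*exp(5*exp(-z)/7)


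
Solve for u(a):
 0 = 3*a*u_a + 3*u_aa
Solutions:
 u(a) = C1 + C2*erf(sqrt(2)*a/2)


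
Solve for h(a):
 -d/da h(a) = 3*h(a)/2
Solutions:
 h(a) = C1*exp(-3*a/2)


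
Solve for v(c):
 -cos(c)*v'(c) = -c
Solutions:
 v(c) = C1 + Integral(c/cos(c), c)


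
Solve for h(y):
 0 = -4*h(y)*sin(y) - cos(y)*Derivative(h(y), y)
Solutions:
 h(y) = C1*cos(y)^4


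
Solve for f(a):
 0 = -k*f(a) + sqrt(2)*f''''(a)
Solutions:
 f(a) = C1*exp(-2^(7/8)*a*k^(1/4)/2) + C2*exp(2^(7/8)*a*k^(1/4)/2) + C3*exp(-2^(7/8)*I*a*k^(1/4)/2) + C4*exp(2^(7/8)*I*a*k^(1/4)/2)


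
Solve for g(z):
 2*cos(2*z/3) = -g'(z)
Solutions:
 g(z) = C1 - 3*sin(2*z/3)


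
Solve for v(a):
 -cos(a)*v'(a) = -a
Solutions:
 v(a) = C1 + Integral(a/cos(a), a)


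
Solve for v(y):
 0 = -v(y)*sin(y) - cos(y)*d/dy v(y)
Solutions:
 v(y) = C1*cos(y)


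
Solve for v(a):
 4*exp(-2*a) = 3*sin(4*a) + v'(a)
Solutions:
 v(a) = C1 + 3*cos(4*a)/4 - 2*exp(-2*a)


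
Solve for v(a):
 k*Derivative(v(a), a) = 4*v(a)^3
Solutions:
 v(a) = -sqrt(2)*sqrt(-k/(C1*k + 4*a))/2
 v(a) = sqrt(2)*sqrt(-k/(C1*k + 4*a))/2


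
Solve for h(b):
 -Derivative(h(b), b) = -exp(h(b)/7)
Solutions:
 h(b) = 7*log(-1/(C1 + b)) + 7*log(7)


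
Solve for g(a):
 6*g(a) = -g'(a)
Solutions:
 g(a) = C1*exp(-6*a)


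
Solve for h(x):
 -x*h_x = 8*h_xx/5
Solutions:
 h(x) = C1 + C2*erf(sqrt(5)*x/4)


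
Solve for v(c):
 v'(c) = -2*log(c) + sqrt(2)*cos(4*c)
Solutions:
 v(c) = C1 - 2*c*log(c) + 2*c + sqrt(2)*sin(4*c)/4


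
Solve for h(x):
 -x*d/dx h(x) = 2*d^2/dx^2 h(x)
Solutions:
 h(x) = C1 + C2*erf(x/2)


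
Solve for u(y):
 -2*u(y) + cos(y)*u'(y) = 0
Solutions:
 u(y) = C1*(sin(y) + 1)/(sin(y) - 1)


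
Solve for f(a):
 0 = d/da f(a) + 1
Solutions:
 f(a) = C1 - a


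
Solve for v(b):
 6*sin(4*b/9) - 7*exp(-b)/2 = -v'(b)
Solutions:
 v(b) = C1 + 27*cos(4*b/9)/2 - 7*exp(-b)/2


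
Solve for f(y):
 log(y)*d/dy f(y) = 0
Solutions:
 f(y) = C1


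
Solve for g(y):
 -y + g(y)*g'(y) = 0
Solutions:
 g(y) = -sqrt(C1 + y^2)
 g(y) = sqrt(C1 + y^2)


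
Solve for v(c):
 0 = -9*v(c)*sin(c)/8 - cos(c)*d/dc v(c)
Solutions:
 v(c) = C1*cos(c)^(9/8)


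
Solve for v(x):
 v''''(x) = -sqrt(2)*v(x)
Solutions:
 v(x) = (C1*sin(2^(5/8)*x/2) + C2*cos(2^(5/8)*x/2))*exp(-2^(5/8)*x/2) + (C3*sin(2^(5/8)*x/2) + C4*cos(2^(5/8)*x/2))*exp(2^(5/8)*x/2)


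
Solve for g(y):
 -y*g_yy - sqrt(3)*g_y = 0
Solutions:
 g(y) = C1 + C2*y^(1 - sqrt(3))


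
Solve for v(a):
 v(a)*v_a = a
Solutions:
 v(a) = -sqrt(C1 + a^2)
 v(a) = sqrt(C1 + a^2)


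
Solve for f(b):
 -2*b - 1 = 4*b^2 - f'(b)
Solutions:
 f(b) = C1 + 4*b^3/3 + b^2 + b


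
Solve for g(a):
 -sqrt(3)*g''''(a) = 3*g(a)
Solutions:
 g(a) = (C1*sin(sqrt(2)*3^(1/8)*a/2) + C2*cos(sqrt(2)*3^(1/8)*a/2))*exp(-sqrt(2)*3^(1/8)*a/2) + (C3*sin(sqrt(2)*3^(1/8)*a/2) + C4*cos(sqrt(2)*3^(1/8)*a/2))*exp(sqrt(2)*3^(1/8)*a/2)


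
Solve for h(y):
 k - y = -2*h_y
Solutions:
 h(y) = C1 - k*y/2 + y^2/4


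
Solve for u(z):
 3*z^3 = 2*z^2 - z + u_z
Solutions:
 u(z) = C1 + 3*z^4/4 - 2*z^3/3 + z^2/2


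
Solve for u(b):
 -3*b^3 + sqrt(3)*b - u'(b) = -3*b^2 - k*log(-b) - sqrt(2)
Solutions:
 u(b) = C1 - 3*b^4/4 + b^3 + sqrt(3)*b^2/2 + b*k*log(-b) + b*(-k + sqrt(2))


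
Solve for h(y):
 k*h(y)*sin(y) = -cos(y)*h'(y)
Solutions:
 h(y) = C1*exp(k*log(cos(y)))


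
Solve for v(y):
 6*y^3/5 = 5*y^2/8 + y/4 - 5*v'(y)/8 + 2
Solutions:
 v(y) = C1 - 12*y^4/25 + y^3/3 + y^2/5 + 16*y/5


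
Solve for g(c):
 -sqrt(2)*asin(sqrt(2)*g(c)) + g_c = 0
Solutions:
 Integral(1/asin(sqrt(2)*_y), (_y, g(c))) = C1 + sqrt(2)*c


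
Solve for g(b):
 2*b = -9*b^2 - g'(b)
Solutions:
 g(b) = C1 - 3*b^3 - b^2


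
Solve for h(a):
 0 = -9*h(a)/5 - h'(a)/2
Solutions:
 h(a) = C1*exp(-18*a/5)


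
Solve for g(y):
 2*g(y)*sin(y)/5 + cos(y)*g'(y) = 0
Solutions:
 g(y) = C1*cos(y)^(2/5)


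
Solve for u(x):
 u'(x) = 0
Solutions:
 u(x) = C1


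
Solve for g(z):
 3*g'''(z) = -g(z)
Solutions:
 g(z) = C3*exp(-3^(2/3)*z/3) + (C1*sin(3^(1/6)*z/2) + C2*cos(3^(1/6)*z/2))*exp(3^(2/3)*z/6)


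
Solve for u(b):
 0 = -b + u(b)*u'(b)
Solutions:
 u(b) = -sqrt(C1 + b^2)
 u(b) = sqrt(C1 + b^2)


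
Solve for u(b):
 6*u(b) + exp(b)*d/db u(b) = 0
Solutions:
 u(b) = C1*exp(6*exp(-b))


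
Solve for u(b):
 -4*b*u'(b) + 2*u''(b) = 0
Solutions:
 u(b) = C1 + C2*erfi(b)


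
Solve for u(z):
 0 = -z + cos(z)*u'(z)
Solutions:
 u(z) = C1 + Integral(z/cos(z), z)


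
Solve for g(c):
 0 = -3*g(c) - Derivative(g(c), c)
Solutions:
 g(c) = C1*exp(-3*c)


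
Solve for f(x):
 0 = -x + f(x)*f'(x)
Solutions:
 f(x) = -sqrt(C1 + x^2)
 f(x) = sqrt(C1 + x^2)


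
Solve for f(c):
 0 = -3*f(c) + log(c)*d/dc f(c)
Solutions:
 f(c) = C1*exp(3*li(c))


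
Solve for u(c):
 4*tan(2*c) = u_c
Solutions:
 u(c) = C1 - 2*log(cos(2*c))


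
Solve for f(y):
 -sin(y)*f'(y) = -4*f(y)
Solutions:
 f(y) = C1*(cos(y)^2 - 2*cos(y) + 1)/(cos(y)^2 + 2*cos(y) + 1)


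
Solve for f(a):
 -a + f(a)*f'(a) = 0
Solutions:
 f(a) = -sqrt(C1 + a^2)
 f(a) = sqrt(C1 + a^2)


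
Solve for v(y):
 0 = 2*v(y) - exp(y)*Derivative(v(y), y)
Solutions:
 v(y) = C1*exp(-2*exp(-y))


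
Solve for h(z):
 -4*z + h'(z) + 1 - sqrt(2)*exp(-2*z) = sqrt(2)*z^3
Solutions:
 h(z) = C1 + sqrt(2)*z^4/4 + 2*z^2 - z - sqrt(2)*exp(-2*z)/2


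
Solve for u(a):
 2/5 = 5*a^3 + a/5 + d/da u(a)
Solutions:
 u(a) = C1 - 5*a^4/4 - a^2/10 + 2*a/5


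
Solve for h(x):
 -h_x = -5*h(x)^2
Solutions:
 h(x) = -1/(C1 + 5*x)


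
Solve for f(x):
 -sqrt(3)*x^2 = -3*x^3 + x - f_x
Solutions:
 f(x) = C1 - 3*x^4/4 + sqrt(3)*x^3/3 + x^2/2


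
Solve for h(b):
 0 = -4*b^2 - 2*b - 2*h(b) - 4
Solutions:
 h(b) = -2*b^2 - b - 2


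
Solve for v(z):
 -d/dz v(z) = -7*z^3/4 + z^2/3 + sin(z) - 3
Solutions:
 v(z) = C1 + 7*z^4/16 - z^3/9 + 3*z + cos(z)


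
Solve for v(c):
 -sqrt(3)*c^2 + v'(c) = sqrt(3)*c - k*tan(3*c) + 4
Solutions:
 v(c) = C1 + sqrt(3)*c^3/3 + sqrt(3)*c^2/2 + 4*c + k*log(cos(3*c))/3


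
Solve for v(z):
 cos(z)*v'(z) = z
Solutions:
 v(z) = C1 + Integral(z/cos(z), z)


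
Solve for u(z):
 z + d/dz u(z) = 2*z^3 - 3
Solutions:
 u(z) = C1 + z^4/2 - z^2/2 - 3*z


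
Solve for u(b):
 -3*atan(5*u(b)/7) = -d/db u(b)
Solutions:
 Integral(1/atan(5*_y/7), (_y, u(b))) = C1 + 3*b


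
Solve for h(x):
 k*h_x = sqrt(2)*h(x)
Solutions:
 h(x) = C1*exp(sqrt(2)*x/k)


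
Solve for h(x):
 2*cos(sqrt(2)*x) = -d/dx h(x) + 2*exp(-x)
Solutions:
 h(x) = C1 - sqrt(2)*sin(sqrt(2)*x) - 2*exp(-x)


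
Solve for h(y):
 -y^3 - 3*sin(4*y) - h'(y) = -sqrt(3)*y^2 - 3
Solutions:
 h(y) = C1 - y^4/4 + sqrt(3)*y^3/3 + 3*y + 3*cos(4*y)/4


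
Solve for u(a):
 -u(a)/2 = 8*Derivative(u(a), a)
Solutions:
 u(a) = C1*exp(-a/16)


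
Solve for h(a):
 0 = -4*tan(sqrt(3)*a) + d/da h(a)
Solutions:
 h(a) = C1 - 4*sqrt(3)*log(cos(sqrt(3)*a))/3


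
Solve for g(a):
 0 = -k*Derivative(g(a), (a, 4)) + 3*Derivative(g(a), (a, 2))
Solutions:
 g(a) = C1 + C2*a + C3*exp(-sqrt(3)*a*sqrt(1/k)) + C4*exp(sqrt(3)*a*sqrt(1/k))


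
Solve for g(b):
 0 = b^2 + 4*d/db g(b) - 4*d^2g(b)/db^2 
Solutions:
 g(b) = C1 + C2*exp(b) - b^3/12 - b^2/4 - b/2


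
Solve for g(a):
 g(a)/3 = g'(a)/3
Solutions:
 g(a) = C1*exp(a)


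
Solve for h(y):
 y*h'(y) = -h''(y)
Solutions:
 h(y) = C1 + C2*erf(sqrt(2)*y/2)


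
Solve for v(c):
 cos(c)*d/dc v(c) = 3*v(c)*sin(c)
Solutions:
 v(c) = C1/cos(c)^3


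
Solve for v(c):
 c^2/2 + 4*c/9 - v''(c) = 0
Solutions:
 v(c) = C1 + C2*c + c^4/24 + 2*c^3/27


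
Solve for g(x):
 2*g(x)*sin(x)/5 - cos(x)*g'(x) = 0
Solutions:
 g(x) = C1/cos(x)^(2/5)


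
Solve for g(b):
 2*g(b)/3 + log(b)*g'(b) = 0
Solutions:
 g(b) = C1*exp(-2*li(b)/3)


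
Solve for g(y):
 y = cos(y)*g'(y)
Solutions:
 g(y) = C1 + Integral(y/cos(y), y)


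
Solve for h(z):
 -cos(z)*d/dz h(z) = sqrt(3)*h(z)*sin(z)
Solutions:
 h(z) = C1*cos(z)^(sqrt(3))
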